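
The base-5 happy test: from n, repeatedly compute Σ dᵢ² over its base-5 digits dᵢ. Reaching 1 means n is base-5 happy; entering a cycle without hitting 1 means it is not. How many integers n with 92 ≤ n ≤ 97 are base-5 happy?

92: 92 → 22 → 20 → 16 → 10 → 4 → 16  — not base-5 happy
93: 93 → 27 → 5 → 1  — base-5 happy
94: 94 → 34 → 18 → 18  — not base-5 happy
95: 95 → 25 → 1  — base-5 happy
96: 96 → 26 → 2 → 4 → 16 → 10 → 4  — not base-5 happy
97: 97 → 29 → 17 → 13 → 13  — not base-5 happy
base-5 happy: 93, 95

2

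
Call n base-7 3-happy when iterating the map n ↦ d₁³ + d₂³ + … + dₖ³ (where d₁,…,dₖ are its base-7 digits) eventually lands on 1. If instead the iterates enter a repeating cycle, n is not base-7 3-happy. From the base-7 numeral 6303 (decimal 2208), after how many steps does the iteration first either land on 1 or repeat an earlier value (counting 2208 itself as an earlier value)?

8

2208 = (6,3,0,3)_7 → 6³ + 3³ + 0³ + 3³ = 270
270 = (5,3,4)_7 → 5³ + 3³ + 4³ = 216
216 = (4,2,6)_7 → 4³ + 2³ + 6³ = 288
288 = (5,6,1)_7 → 5³ + 6³ + 1³ = 342
342 = (6,6,6)_7 → 6³ + 6³ + 6³ = 648
648 = (1,6,1,4)_7 → 1³ + 6³ + 1³ + 4³ = 282
282 = (5,5,2)_7 → 5³ + 5³ + 2³ = 258
258 = (5,1,6)_7 → 5³ + 1³ + 6³ = 342  — 342 repeats.
That took 8 steps.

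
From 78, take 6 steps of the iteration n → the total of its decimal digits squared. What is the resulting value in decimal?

37

78 → 7² + 8² = 113
113 → 1² + 1² + 3² = 11
11 → 1² + 1² = 2
2 → 2² = 4
4 → 4² = 16
16 → 1² + 6² = 37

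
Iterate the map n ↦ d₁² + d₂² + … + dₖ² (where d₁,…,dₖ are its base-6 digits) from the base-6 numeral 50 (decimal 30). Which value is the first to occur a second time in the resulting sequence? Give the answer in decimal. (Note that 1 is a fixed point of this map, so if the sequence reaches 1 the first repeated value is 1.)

25

30 = (5,0)_6 → 5² + 0² = 25 + 0 = 25
25 = (4,1)_6 → 4² + 1² = 16 + 1 = 17
17 = (2,5)_6 → 2² + 5² = 4 + 25 = 29
29 = (4,5)_6 → 4² + 5² = 16 + 25 = 41
41 = (1,0,5)_6 → 1² + 0² + 5² = 1 + 0 + 25 = 26
26 = (4,2)_6 → 4² + 2² = 16 + 4 = 20
20 = (3,2)_6 → 3² + 2² = 9 + 4 = 13
13 = (2,1)_6 → 2² + 1² = 4 + 1 = 5
5 = (5)_6 → 5² = 25  — 25 already appeared earlier.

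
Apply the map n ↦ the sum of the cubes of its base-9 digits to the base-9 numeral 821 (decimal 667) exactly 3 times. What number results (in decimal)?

521

667 = (8,2,1)_9 → 8³ + 2³ + 1³ = 521
521 = (6,3,8)_9 → 6³ + 3³ + 8³ = 755
755 = (1,0,2,8)_9 → 1³ + 0³ + 2³ + 8³ = 521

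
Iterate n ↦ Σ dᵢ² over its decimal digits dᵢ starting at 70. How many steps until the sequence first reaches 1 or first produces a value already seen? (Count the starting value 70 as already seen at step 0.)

70 → 49
49 → 97
97 → 130
130 → 10
10 → 1  — reached 1.
That took 5 steps.

5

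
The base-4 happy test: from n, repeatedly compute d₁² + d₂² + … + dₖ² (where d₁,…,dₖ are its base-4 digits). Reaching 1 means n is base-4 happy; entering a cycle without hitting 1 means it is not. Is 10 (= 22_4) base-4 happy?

10 = (2,2)_4 → 2² + 2² = 4 + 4 = 8
8 = (2,0)_4 → 2² + 0² = 4 + 0 = 4
4 = (1,0)_4 → 1² + 0² = 1 + 0 = 1  — reached 1.

base-4 happy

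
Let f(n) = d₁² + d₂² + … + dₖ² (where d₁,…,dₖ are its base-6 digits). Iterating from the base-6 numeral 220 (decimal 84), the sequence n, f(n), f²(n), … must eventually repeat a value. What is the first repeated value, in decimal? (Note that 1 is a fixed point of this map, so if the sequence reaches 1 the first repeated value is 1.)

84 = (2,2,0)_6 → 2² + 2² + 0² = 8
8 = (1,2)_6 → 1² + 2² = 5
5 = (5)_6 → 5² = 25
25 = (4,1)_6 → 4² + 1² = 17
17 = (2,5)_6 → 2² + 5² = 29
29 = (4,5)_6 → 4² + 5² = 41
41 = (1,0,5)_6 → 1² + 0² + 5² = 26
26 = (4,2)_6 → 4² + 2² = 20
20 = (3,2)_6 → 3² + 2² = 13
13 = (2,1)_6 → 2² + 1² = 5  — 5 already appeared earlier.

5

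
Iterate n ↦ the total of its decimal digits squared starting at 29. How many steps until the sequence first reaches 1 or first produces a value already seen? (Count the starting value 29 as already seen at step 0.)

10

29 → 85
85 → 89
89 → 145
145 → 42
42 → 20
20 → 4
4 → 16
16 → 37
37 → 58
58 → 89  — 89 repeats.
That took 10 steps.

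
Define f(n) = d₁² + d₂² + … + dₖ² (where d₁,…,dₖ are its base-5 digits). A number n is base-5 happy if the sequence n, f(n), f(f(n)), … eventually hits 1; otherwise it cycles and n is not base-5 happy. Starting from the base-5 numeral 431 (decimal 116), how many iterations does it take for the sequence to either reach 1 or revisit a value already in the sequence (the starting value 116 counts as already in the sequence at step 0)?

116 = (4,3,1)_5 → 4² + 3² + 1² = 26
26 = (1,0,1)_5 → 1² + 0² + 1² = 2
2 = (2)_5 → 2² = 4
4 = (4)_5 → 4² = 16
16 = (3,1)_5 → 3² + 1² = 10
10 = (2,0)_5 → 2² + 0² = 4  — 4 repeats.
That took 6 steps.

6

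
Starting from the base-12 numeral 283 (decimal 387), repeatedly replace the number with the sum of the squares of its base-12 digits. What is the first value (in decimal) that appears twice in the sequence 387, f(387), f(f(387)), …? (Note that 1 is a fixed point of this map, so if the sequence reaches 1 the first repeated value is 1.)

387 = (2,8,3)_12 → 2² + 8² + 3² = 77
77 = (6,5)_12 → 6² + 5² = 61
61 = (5,1)_12 → 5² + 1² = 26
26 = (2,2)_12 → 2² + 2² = 8
8 = (8)_12 → 8² = 64
64 = (5,4)_12 → 5² + 4² = 41
41 = (3,5)_12 → 3² + 5² = 34
34 = (2,10)_12 → 2² + 10² = 104
104 = (8,8)_12 → 8² + 8² = 128
128 = (10,8)_12 → 10² + 8² = 164
164 = (1,1,8)_12 → 1² + 1² + 8² = 66
66 = (5,6)_12 → 5² + 6² = 61  — 61 already appeared earlier.

61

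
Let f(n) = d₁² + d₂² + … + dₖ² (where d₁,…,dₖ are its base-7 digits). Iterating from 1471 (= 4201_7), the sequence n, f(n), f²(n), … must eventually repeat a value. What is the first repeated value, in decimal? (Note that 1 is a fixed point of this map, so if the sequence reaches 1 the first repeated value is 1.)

25

1471 = (4,2,0,1)_7 → 4² + 2² + 0² + 1² = 16 + 4 + 0 + 1 = 21
21 = (3,0)_7 → 3² + 0² = 9 + 0 = 9
9 = (1,2)_7 → 1² + 2² = 1 + 4 = 5
5 = (5)_7 → 5² = 25
25 = (3,4)_7 → 3² + 4² = 9 + 16 = 25  — 25 already appeared earlier.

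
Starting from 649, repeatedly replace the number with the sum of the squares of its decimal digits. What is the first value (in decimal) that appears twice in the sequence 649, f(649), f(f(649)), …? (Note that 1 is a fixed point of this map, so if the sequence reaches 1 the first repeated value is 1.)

649 → 6² + 4² + 9² = 133
133 → 1² + 3² + 3² = 19
19 → 1² + 9² = 82
82 → 8² + 2² = 68
68 → 6² + 8² = 100
100 → 1² + 0² + 0² = 1  — reached the fixed point 1.
1 → 1, so 1 is the first repeated value.

1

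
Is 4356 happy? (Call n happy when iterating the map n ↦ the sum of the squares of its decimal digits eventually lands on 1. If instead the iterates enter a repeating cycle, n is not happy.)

4356 → 4² + 3² + 5² + 6² = 16 + 9 + 25 + 36 = 86
86 → 8² + 6² = 64 + 36 = 100
100 → 1² + 0² + 0² = 1 + 0 + 0 = 1  — reached 1.

happy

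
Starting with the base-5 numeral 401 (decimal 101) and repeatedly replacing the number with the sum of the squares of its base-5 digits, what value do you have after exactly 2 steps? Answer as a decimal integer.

13

101 = (4,0,1)_5 → 4² + 0² + 1² = 16 + 0 + 1 = 17
17 = (3,2)_5 → 3² + 2² = 9 + 4 = 13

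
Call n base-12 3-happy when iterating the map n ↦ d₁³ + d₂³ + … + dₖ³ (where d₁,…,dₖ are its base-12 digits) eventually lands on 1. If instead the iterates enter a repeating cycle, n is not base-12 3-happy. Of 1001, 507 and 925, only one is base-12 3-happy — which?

507

1001: 1001 → 1672 → 1738 → 1001  — repeats 1001 (not base-12 3-happy)
507: 507 → 270 → 1217 → 762 → 368 → 736 → 190 → 1028 → 856 → 1520 → 1728 → 1  — reaches 1 (base-12 3-happy)
925: 925 → 342 → 288 → 8 → 512 → 755 → 1464 → 1008 → 343 → 415 → 1351 → 1136 → 1855 → 1344 → 793 → 342  — repeats 342 (not base-12 3-happy)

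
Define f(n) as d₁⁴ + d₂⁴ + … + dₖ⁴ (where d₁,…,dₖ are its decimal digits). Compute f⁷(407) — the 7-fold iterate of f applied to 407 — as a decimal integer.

407 → 4⁴ + 0⁴ + 7⁴ = 2657
2657 → 2⁴ + 6⁴ + 5⁴ + 7⁴ = 4338
4338 → 4⁴ + 3⁴ + 3⁴ + 8⁴ = 4514
4514 → 4⁴ + 5⁴ + 1⁴ + 4⁴ = 1138
1138 → 1⁴ + 1⁴ + 3⁴ + 8⁴ = 4179
4179 → 4⁴ + 1⁴ + 7⁴ + 9⁴ = 9219
9219 → 9⁴ + 2⁴ + 1⁴ + 9⁴ = 13139

13139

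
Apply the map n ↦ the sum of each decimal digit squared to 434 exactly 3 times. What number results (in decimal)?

434 → 4² + 3² + 4² = 16 + 9 + 16 = 41
41 → 4² + 1² = 16 + 1 = 17
17 → 1² + 7² = 1 + 49 = 50

50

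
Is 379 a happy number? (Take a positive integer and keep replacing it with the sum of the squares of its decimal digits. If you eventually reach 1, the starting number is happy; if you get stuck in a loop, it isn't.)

happy

379 → 3² + 7² + 9² = 139
139 → 1² + 3² + 9² = 91
91 → 9² + 1² = 82
82 → 8² + 2² = 68
68 → 6² + 8² = 100
100 → 1² + 0² + 0² = 1  — reached 1.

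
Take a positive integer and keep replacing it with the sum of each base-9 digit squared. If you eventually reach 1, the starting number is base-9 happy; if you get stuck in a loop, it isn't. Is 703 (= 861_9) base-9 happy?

base-9 happy

703 = (8,6,1)_9 → 8² + 6² + 1² = 101
101 = (1,2,2)_9 → 1² + 2² + 2² = 9
9 = (1,0)_9 → 1² + 0² = 1  — reached 1.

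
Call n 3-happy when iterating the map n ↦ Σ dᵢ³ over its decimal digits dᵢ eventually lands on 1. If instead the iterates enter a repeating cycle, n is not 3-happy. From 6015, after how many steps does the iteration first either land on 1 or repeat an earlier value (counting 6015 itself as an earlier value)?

6015 → 6³ + 0³ + 1³ + 5³ = 342
342 → 3³ + 4³ + 2³ = 99
99 → 9³ + 9³ = 1458
1458 → 1³ + 4³ + 5³ + 8³ = 702
702 → 7³ + 0³ + 2³ = 351
351 → 3³ + 5³ + 1³ = 153
153 → 1³ + 5³ + 3³ = 153  — 153 repeats.
That took 7 steps.

7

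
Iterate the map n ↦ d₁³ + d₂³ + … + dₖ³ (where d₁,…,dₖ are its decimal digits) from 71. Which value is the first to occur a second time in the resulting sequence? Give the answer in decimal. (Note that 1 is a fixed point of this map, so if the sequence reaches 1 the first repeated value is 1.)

71 → 344
344 → 155
155 → 251
251 → 134
134 → 92
92 → 737
737 → 713
713 → 371
371 → 371  — 371 already appeared earlier.

371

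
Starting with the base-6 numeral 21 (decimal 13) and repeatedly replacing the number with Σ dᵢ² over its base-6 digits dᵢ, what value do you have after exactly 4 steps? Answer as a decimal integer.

29

13 = (2,1)_6 → 2² + 1² = 5
5 = (5)_6 → 5² = 25
25 = (4,1)_6 → 4² + 1² = 17
17 = (2,5)_6 → 2² + 5² = 29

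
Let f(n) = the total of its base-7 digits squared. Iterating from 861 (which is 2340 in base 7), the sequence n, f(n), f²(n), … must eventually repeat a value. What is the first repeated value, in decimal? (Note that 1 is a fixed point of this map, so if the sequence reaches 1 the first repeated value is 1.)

861 = (2,3,4,0)_7 → 2² + 3² + 4² + 0² = 29
29 = (4,1)_7 → 4² + 1² = 17
17 = (2,3)_7 → 2² + 3² = 13
13 = (1,6)_7 → 1² + 6² = 37
37 = (5,2)_7 → 5² + 2² = 29  — 29 already appeared earlier.

29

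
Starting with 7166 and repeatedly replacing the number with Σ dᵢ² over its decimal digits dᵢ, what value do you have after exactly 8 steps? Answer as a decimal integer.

7166 → 7² + 1² + 6² + 6² = 122
122 → 1² + 2² + 2² = 9
9 → 9² = 81
81 → 8² + 1² = 65
65 → 6² + 5² = 61
61 → 6² + 1² = 37
37 → 3² + 7² = 58
58 → 5² + 8² = 89

89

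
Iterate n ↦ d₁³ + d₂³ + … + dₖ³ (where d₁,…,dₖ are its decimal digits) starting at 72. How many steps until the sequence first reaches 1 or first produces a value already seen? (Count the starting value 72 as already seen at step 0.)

72 → 351
351 → 153
153 → 153  — 153 repeats.
That took 3 steps.

3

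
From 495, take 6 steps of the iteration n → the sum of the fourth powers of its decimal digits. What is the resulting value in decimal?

495 → 4⁴ + 9⁴ + 5⁴ = 256 + 6561 + 625 = 7442
7442 → 7⁴ + 4⁴ + 4⁴ + 2⁴ = 2401 + 256 + 256 + 16 = 2929
2929 → 2⁴ + 9⁴ + 2⁴ + 9⁴ = 16 + 6561 + 16 + 6561 = 13154
13154 → 1⁴ + 3⁴ + 1⁴ + 5⁴ + 4⁴ = 1 + 81 + 1 + 625 + 256 = 964
964 → 9⁴ + 6⁴ + 4⁴ = 6561 + 1296 + 256 = 8113
8113 → 8⁴ + 1⁴ + 1⁴ + 3⁴ = 4096 + 1 + 1 + 81 = 4179

4179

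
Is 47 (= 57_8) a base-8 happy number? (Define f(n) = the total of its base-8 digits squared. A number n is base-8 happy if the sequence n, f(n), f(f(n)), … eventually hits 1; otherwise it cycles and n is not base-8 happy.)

not base-8 happy

47 = (5,7)_8 → 74
74 = (1,1,2)_8 → 6
6 = (6)_8 → 36
36 = (4,4)_8 → 32
32 = (4,0)_8 → 16
16 = (2,0)_8 → 4
4 = (4)_8 → 16  — 16 already seen; the sequence cycles without reaching 1.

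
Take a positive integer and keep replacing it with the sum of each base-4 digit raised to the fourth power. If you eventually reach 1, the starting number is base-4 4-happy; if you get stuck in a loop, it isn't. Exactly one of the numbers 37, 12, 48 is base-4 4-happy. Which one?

37

37: 37 → 18 → 17 → 2 → 16 → 1  — reaches 1 (base-4 4-happy)
12: 12 → 81 → 3 → 81  — repeats 81 (not base-4 4-happy)
48: 48 → 81 → 3 → 81  — repeats 81 (not base-4 4-happy)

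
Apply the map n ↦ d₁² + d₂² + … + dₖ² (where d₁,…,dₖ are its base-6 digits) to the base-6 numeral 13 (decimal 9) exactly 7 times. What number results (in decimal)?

13

9 = (1,3)_6 → 1² + 3² = 1 + 9 = 10
10 = (1,4)_6 → 1² + 4² = 1 + 16 = 17
17 = (2,5)_6 → 2² + 5² = 4 + 25 = 29
29 = (4,5)_6 → 4² + 5² = 16 + 25 = 41
41 = (1,0,5)_6 → 1² + 0² + 5² = 1 + 0 + 25 = 26
26 = (4,2)_6 → 4² + 2² = 16 + 4 = 20
20 = (3,2)_6 → 3² + 2² = 9 + 4 = 13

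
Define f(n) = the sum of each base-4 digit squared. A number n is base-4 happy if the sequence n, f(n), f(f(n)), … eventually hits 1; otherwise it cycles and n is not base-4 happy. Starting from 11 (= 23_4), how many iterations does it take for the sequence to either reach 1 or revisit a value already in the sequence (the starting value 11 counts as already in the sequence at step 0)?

5

11 = (2,3)_4 → 13
13 = (3,1)_4 → 10
10 = (2,2)_4 → 8
8 = (2,0)_4 → 4
4 = (1,0)_4 → 1  — reached 1.
That took 5 steps.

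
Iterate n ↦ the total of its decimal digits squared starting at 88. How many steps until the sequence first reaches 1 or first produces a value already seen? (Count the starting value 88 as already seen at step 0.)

88 → 8² + 8² = 128
128 → 1² + 2² + 8² = 69
69 → 6² + 9² = 117
117 → 1² + 1² + 7² = 51
51 → 5² + 1² = 26
26 → 2² + 6² = 40
40 → 4² + 0² = 16
16 → 1² + 6² = 37
37 → 3² + 7² = 58
58 → 5² + 8² = 89
89 → 8² + 9² = 145
145 → 1² + 4² + 5² = 42
42 → 4² + 2² = 20
20 → 2² + 0² = 4
4 → 4² = 16  — 16 repeats.
That took 15 steps.

15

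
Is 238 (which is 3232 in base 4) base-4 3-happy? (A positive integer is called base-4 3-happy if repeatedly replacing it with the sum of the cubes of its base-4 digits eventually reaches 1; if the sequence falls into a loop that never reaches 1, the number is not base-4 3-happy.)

base-4 3-happy

238 = (3,2,3,2)_4 → 3³ + 2³ + 3³ + 2³ = 27 + 8 + 27 + 8 = 70
70 = (1,0,1,2)_4 → 1³ + 0³ + 1³ + 2³ = 1 + 0 + 1 + 8 = 10
10 = (2,2)_4 → 2³ + 2³ = 8 + 8 = 16
16 = (1,0,0)_4 → 1³ + 0³ + 0³ = 1 + 0 + 0 = 1  — reached 1.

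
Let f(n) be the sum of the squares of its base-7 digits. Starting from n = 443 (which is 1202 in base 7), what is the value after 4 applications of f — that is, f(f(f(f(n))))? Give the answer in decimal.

443 = (1,2,0,2)_7 → 1² + 2² + 0² + 2² = 9
9 = (1,2)_7 → 1² + 2² = 5
5 = (5)_7 → 5² = 25
25 = (3,4)_7 → 3² + 4² = 25

25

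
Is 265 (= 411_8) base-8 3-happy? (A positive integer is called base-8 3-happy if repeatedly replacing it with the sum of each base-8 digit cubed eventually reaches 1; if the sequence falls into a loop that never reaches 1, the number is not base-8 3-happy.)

base-8 3-happy

265 = (4,1,1)_8 → 66
66 = (1,0,2)_8 → 9
9 = (1,1)_8 → 2
2 = (2)_8 → 8
8 = (1,0)_8 → 1  — reached 1.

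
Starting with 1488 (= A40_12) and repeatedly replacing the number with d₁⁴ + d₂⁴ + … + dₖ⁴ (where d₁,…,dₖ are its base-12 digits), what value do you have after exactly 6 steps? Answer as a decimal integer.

7955

1488 = (10,4,0)_12 → 10⁴ + 4⁴ + 0⁴ = 10000 + 256 + 0 = 10256
10256 = (5,11,2,8)_12 → 5⁴ + 11⁴ + 2⁴ + 8⁴ = 625 + 14641 + 16 + 4096 = 19378
19378 = (11,2,6,10)_12 → 11⁴ + 2⁴ + 6⁴ + 10⁴ = 14641 + 16 + 1296 + 10000 = 25953
25953 = (1,3,0,2,9)_12 → 1⁴ + 3⁴ + 0⁴ + 2⁴ + 9⁴ = 1 + 81 + 0 + 16 + 6561 = 6659
6659 = (3,10,2,11)_12 → 3⁴ + 10⁴ + 2⁴ + 11⁴ = 81 + 10000 + 16 + 14641 = 24738
24738 = (1,2,3,9,6)_12 → 1⁴ + 2⁴ + 3⁴ + 9⁴ + 6⁴ = 1 + 16 + 81 + 6561 + 1296 = 7955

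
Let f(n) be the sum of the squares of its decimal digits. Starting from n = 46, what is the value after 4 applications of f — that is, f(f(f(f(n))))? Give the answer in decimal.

89

46 → 4² + 6² = 16 + 36 = 52
52 → 5² + 2² = 25 + 4 = 29
29 → 2² + 9² = 4 + 81 = 85
85 → 8² + 5² = 64 + 25 = 89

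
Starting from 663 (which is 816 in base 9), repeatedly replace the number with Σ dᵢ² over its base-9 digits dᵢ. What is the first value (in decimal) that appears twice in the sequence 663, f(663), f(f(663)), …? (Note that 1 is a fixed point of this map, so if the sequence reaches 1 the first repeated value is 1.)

1

663 = (8,1,6)_9 → 101
101 = (1,2,2)_9 → 9
9 = (1,0)_9 → 1  — reached the fixed point 1.
1 → 1, so 1 is the first repeated value.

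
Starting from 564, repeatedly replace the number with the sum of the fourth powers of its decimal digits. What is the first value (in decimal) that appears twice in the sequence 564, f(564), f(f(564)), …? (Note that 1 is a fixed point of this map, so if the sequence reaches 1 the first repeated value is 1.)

564 → 5⁴ + 6⁴ + 4⁴ = 625 + 1296 + 256 = 2177
2177 → 2⁴ + 1⁴ + 7⁴ + 7⁴ = 16 + 1 + 2401 + 2401 = 4819
4819 → 4⁴ + 8⁴ + 1⁴ + 9⁴ = 256 + 4096 + 1 + 6561 = 10914
10914 → 1⁴ + 0⁴ + 9⁴ + 1⁴ + 4⁴ = 1 + 0 + 6561 + 1 + 256 = 6819
6819 → 6⁴ + 8⁴ + 1⁴ + 9⁴ = 1296 + 4096 + 1 + 6561 = 11954
11954 → 1⁴ + 1⁴ + 9⁴ + 5⁴ + 4⁴ = 1 + 1 + 6561 + 625 + 256 = 7444
7444 → 7⁴ + 4⁴ + 4⁴ + 4⁴ = 2401 + 256 + 256 + 256 = 3169
3169 → 3⁴ + 1⁴ + 6⁴ + 9⁴ = 81 + 1 + 1296 + 6561 = 7939
7939 → 7⁴ + 9⁴ + 3⁴ + 9⁴ = 2401 + 6561 + 81 + 6561 = 15604
15604 → 1⁴ + 5⁴ + 6⁴ + 0⁴ + 4⁴ = 1 + 625 + 1296 + 0 + 256 = 2178
2178 → 2⁴ + 1⁴ + 7⁴ + 8⁴ = 16 + 1 + 2401 + 4096 = 6514
6514 → 6⁴ + 5⁴ + 1⁴ + 4⁴ = 1296 + 625 + 1 + 256 = 2178  — 2178 already appeared earlier.

2178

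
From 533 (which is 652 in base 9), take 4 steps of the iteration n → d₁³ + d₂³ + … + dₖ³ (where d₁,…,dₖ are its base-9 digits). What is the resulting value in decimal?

127

533 = (6,5,2)_9 → 349
349 = (4,2,7)_9 → 415
415 = (5,1,1)_9 → 127
127 = (1,5,1)_9 → 127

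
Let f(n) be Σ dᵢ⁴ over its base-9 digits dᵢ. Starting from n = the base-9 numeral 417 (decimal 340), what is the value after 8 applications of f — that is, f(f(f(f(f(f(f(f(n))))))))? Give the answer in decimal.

340 = (4,1,7)_9 → 2658
2658 = (3,5,7,3)_9 → 3188
3188 = (4,3,3,2)_9 → 434
434 = (5,3,2)_9 → 722
722 = (8,8,2)_9 → 8208
8208 = (1,2,2,3,0)_9 → 114
114 = (1,3,6)_9 → 1378
1378 = (1,8,0,1)_9 → 4098

4098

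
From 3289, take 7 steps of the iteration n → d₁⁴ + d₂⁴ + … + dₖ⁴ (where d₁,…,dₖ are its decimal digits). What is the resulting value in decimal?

3289 → 10754
10754 → 3283
3283 → 4274
4274 → 2929
2929 → 13154
13154 → 964
964 → 8113

8113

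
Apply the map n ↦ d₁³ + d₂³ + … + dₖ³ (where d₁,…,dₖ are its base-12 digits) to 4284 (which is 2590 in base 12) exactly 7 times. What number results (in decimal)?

4284 = (2,5,9,0)_12 → 2³ + 5³ + 9³ + 0³ = 8 + 125 + 729 + 0 = 862
862 = (5,11,10)_12 → 5³ + 11³ + 10³ = 125 + 1331 + 1000 = 2456
2456 = (1,5,0,8)_12 → 1³ + 5³ + 0³ + 8³ = 1 + 125 + 0 + 512 = 638
638 = (4,5,2)_12 → 4³ + 5³ + 2³ = 64 + 125 + 8 = 197
197 = (1,4,5)_12 → 1³ + 4³ + 5³ = 1 + 64 + 125 = 190
190 = (1,3,10)_12 → 1³ + 3³ + 10³ = 1 + 27 + 1000 = 1028
1028 = (7,1,8)_12 → 7³ + 1³ + 8³ = 343 + 1 + 512 = 856

856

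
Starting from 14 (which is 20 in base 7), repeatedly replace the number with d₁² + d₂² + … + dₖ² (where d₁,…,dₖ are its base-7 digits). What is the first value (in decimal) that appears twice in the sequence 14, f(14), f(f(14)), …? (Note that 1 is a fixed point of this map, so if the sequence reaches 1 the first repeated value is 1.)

14 = (2,0)_7 → 2² + 0² = 4 + 0 = 4
4 = (4)_7 → 4² = 16
16 = (2,2)_7 → 2² + 2² = 4 + 4 = 8
8 = (1,1)_7 → 1² + 1² = 1 + 1 = 2
2 = (2)_7 → 2² = 4  — 4 already appeared earlier.

4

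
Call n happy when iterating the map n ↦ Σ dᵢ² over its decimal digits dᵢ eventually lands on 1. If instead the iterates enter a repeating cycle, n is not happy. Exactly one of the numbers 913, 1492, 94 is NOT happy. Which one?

913: 913 → 91 → 82 → 68 → 100 → 1  — reaches 1 (happy)
1492: 1492 → 102 → 5 → 25 → 29 → 85 → 89 → 145 → 42 → 20 → 4 → 16 → 37 → 58 → 89  — repeats 89 (not happy)
94: 94 → 97 → 130 → 10 → 1  — reaches 1 (happy)

1492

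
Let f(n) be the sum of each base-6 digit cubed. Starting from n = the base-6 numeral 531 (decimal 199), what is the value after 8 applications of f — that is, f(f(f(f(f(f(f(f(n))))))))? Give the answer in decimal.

199 = (5,3,1)_6 → 5³ + 3³ + 1³ = 153
153 = (4,1,3)_6 → 4³ + 1³ + 3³ = 92
92 = (2,3,2)_6 → 2³ + 3³ + 2³ = 43
43 = (1,1,1)_6 → 1³ + 1³ + 1³ = 3
3 = (3)_6 → 3³ = 27
27 = (4,3)_6 → 4³ + 3³ = 91
91 = (2,3,1)_6 → 2³ + 3³ + 1³ = 36
36 = (1,0,0)_6 → 1³ + 0³ + 0³ = 1

1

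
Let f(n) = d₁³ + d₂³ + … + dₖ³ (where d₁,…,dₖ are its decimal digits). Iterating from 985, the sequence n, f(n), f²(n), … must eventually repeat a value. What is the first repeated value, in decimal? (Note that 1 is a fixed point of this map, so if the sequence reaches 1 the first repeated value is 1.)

133

985 → 9³ + 8³ + 5³ = 1366
1366 → 1³ + 3³ + 6³ + 6³ = 460
460 → 4³ + 6³ + 0³ = 280
280 → 2³ + 8³ + 0³ = 520
520 → 5³ + 2³ + 0³ = 133
133 → 1³ + 3³ + 3³ = 55
55 → 5³ + 5³ = 250
250 → 2³ + 5³ + 0³ = 133  — 133 already appeared earlier.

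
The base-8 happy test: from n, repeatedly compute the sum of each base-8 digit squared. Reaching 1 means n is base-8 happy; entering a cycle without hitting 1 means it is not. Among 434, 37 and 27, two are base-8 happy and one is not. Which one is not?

434: 434 → 76 → 18 → 8 → 1  — reaches 1 (base-8 happy)
37: 37 → 41 → 26 → 13 → 26  — repeats 26 (not base-8 happy)
27: 27 → 18 → 8 → 1  — reaches 1 (base-8 happy)

37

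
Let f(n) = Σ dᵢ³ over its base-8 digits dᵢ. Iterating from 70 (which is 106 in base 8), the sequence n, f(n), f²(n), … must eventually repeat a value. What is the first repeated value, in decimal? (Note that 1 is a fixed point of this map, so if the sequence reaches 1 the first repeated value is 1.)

559

70 = (1,0,6)_8 → 1³ + 0³ + 6³ = 1 + 0 + 216 = 217
217 = (3,3,1)_8 → 3³ + 3³ + 1³ = 27 + 27 + 1 = 55
55 = (6,7)_8 → 6³ + 7³ = 216 + 343 = 559
559 = (1,0,5,7)_8 → 1³ + 0³ + 5³ + 7³ = 1 + 0 + 125 + 343 = 469
469 = (7,2,5)_8 → 7³ + 2³ + 5³ = 343 + 8 + 125 = 476
476 = (7,3,4)_8 → 7³ + 3³ + 4³ = 343 + 27 + 64 = 434
434 = (6,6,2)_8 → 6³ + 6³ + 2³ = 216 + 216 + 8 = 440
440 = (6,7,0)_8 → 6³ + 7³ + 0³ = 216 + 343 + 0 = 559  — 559 already appeared earlier.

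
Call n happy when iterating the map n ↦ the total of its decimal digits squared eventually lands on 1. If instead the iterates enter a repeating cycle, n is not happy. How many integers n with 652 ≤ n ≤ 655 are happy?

2

652: 652 → 65 → 61 → 37 → 58 → 89 → 145 → 42 → 20 → 4 → 16 → 37  — not happy
653: 653 → 70 → 49 → 97 → 130 → 10 → 1  — happy
654: 654 → 77 → 98 → 145 → 42 → 20 → 4 → 16 → 37 → 58 → 89 → 145  — not happy
655: 655 → 86 → 100 → 1  — happy
happy: 653, 655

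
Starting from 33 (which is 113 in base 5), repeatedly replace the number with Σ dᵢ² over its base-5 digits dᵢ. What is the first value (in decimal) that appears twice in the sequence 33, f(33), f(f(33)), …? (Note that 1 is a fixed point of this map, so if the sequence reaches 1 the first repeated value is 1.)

33 = (1,1,3)_5 → 1² + 1² + 3² = 11
11 = (2,1)_5 → 2² + 1² = 5
5 = (1,0)_5 → 1² + 0² = 1  — reached the fixed point 1.
1 → 1, so 1 is the first repeated value.

1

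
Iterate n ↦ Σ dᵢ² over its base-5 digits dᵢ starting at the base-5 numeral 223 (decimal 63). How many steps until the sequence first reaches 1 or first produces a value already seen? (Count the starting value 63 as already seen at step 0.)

63 = (2,2,3)_5 → 17
17 = (3,2)_5 → 13
13 = (2,3)_5 → 13  — 13 repeats.
That took 3 steps.

3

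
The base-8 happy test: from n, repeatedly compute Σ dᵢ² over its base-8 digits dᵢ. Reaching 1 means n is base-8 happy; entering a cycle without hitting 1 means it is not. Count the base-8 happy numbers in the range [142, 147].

142: 142 → 41 → 26 → 13 → 26  — not base-8 happy
143: 143 → 54 → 72 → 2 → 4 → 16 → 4  — not base-8 happy
144: 144 → 8 → 1  — base-8 happy
145: 145 → 9 → 2 → 4 → 16 → 4  — not base-8 happy
146: 146 → 12 → 17 → 5 → 25 → 10 → 5  — not base-8 happy
147: 147 → 17 → 5 → 25 → 10 → 5  — not base-8 happy
base-8 happy: 144

1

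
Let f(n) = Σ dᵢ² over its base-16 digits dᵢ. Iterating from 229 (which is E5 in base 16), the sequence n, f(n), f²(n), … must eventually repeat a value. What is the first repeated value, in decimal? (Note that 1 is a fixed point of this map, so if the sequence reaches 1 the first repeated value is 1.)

169

229 = (14,5)_16 → 14² + 5² = 221
221 = (13,13)_16 → 13² + 13² = 338
338 = (1,5,2)_16 → 1² + 5² + 2² = 30
30 = (1,14)_16 → 1² + 14² = 197
197 = (12,5)_16 → 12² + 5² = 169
169 = (10,9)_16 → 10² + 9² = 181
181 = (11,5)_16 → 11² + 5² = 146
146 = (9,2)_16 → 9² + 2² = 85
85 = (5,5)_16 → 5² + 5² = 50
50 = (3,2)_16 → 3² + 2² = 13
13 = (13)_16 → 13² = 169  — 169 already appeared earlier.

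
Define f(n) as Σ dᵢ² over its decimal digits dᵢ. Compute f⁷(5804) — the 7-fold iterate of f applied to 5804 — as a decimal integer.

5804 → 105
105 → 26
26 → 40
40 → 16
16 → 37
37 → 58
58 → 89

89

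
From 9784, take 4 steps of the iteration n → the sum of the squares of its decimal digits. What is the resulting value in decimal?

9784 → 9² + 7² + 8² + 4² = 81 + 49 + 64 + 16 = 210
210 → 2² + 1² + 0² = 4 + 1 + 0 = 5
5 → 5² = 25
25 → 2² + 5² = 4 + 25 = 29

29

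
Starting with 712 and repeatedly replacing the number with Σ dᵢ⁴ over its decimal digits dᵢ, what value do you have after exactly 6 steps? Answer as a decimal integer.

712 → 7⁴ + 1⁴ + 2⁴ = 2401 + 1 + 16 = 2418
2418 → 2⁴ + 4⁴ + 1⁴ + 8⁴ = 16 + 256 + 1 + 4096 = 4369
4369 → 4⁴ + 3⁴ + 6⁴ + 9⁴ = 256 + 81 + 1296 + 6561 = 8194
8194 → 8⁴ + 1⁴ + 9⁴ + 4⁴ = 4096 + 1 + 6561 + 256 = 10914
10914 → 1⁴ + 0⁴ + 9⁴ + 1⁴ + 4⁴ = 1 + 0 + 6561 + 1 + 256 = 6819
6819 → 6⁴ + 8⁴ + 1⁴ + 9⁴ = 1296 + 4096 + 1 + 6561 = 11954

11954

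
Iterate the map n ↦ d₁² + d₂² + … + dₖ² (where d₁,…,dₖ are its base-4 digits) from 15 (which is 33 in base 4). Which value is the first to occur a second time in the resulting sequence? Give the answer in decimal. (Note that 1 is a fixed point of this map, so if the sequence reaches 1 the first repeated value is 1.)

15 = (3,3)_4 → 3² + 3² = 18
18 = (1,0,2)_4 → 1² + 0² + 2² = 5
5 = (1,1)_4 → 1² + 1² = 2
2 = (2)_4 → 2² = 4
4 = (1,0)_4 → 1² + 0² = 1  — reached the fixed point 1.
1 → 1, so 1 is the first repeated value.

1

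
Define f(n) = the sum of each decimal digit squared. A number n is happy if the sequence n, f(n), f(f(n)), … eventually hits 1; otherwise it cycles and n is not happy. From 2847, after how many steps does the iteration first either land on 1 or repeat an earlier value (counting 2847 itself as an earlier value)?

6

2847 → 133
133 → 19
19 → 82
82 → 68
68 → 100
100 → 1  — reached 1.
That took 6 steps.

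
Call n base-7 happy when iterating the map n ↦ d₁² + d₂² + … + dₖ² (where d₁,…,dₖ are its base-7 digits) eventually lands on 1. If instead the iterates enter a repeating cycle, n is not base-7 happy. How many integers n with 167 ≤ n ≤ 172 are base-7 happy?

1

167: 167 → 49 → 1  — base-7 happy
168: 168 → 18 → 20 → 40 → 50 → 2 → 4 → 16 → 8 → 2  — not base-7 happy
169: 169 → 19 → 29 → 17 → 13 → 37 → 29  — not base-7 happy
170: 170 → 22 → 10 → 10  — not base-7 happy
171: 171 → 27 → 45 → 45  — not base-7 happy
172: 172 → 34 → 52 → 10 → 10  — not base-7 happy
base-7 happy: 167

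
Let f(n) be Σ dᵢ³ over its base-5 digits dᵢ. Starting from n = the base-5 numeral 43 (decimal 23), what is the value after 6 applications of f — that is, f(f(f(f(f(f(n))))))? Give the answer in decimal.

23 = (4,3)_5 → 91
91 = (3,3,1)_5 → 55
55 = (2,1,0)_5 → 9
9 = (1,4)_5 → 65
65 = (2,3,0)_5 → 35
35 = (1,2,0)_5 → 9

9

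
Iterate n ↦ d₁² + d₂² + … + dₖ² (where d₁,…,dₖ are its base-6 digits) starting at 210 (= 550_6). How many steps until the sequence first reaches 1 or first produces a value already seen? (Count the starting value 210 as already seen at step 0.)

210 = (5,5,0)_6 → 5² + 5² + 0² = 25 + 25 + 0 = 50
50 = (1,2,2)_6 → 1² + 2² + 2² = 1 + 4 + 4 = 9
9 = (1,3)_6 → 1² + 3² = 1 + 9 = 10
10 = (1,4)_6 → 1² + 4² = 1 + 16 = 17
17 = (2,5)_6 → 2² + 5² = 4 + 25 = 29
29 = (4,5)_6 → 4² + 5² = 16 + 25 = 41
41 = (1,0,5)_6 → 1² + 0² + 5² = 1 + 0 + 25 = 26
26 = (4,2)_6 → 4² + 2² = 16 + 4 = 20
20 = (3,2)_6 → 3² + 2² = 9 + 4 = 13
13 = (2,1)_6 → 2² + 1² = 4 + 1 = 5
5 = (5)_6 → 5² = 25
25 = (4,1)_6 → 4² + 1² = 16 + 1 = 17  — 17 repeats.
That took 12 steps.

12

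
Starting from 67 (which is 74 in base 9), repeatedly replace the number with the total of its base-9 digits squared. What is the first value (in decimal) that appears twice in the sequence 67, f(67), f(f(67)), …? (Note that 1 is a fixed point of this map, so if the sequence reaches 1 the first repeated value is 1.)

67 = (7,4)_9 → 65
65 = (7,2)_9 → 53
53 = (5,8)_9 → 89
89 = (1,0,8)_9 → 65  — 65 already appeared earlier.

65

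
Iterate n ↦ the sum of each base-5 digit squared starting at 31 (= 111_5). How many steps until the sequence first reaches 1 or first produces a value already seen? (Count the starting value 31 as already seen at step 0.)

31 = (1,1,1)_5 → 1² + 1² + 1² = 1 + 1 + 1 = 3
3 = (3)_5 → 3² = 9
9 = (1,4)_5 → 1² + 4² = 1 + 16 = 17
17 = (3,2)_5 → 3² + 2² = 9 + 4 = 13
13 = (2,3)_5 → 2² + 3² = 4 + 9 = 13  — 13 repeats.
That took 5 steps.

5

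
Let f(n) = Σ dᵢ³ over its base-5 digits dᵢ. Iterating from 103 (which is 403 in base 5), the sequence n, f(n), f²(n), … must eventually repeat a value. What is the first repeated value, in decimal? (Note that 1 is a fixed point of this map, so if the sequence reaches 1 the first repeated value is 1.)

103 = (4,0,3)_5 → 4³ + 0³ + 3³ = 91
91 = (3,3,1)_5 → 3³ + 3³ + 1³ = 55
55 = (2,1,0)_5 → 2³ + 1³ + 0³ = 9
9 = (1,4)_5 → 1³ + 4³ = 65
65 = (2,3,0)_5 → 2³ + 3³ + 0³ = 35
35 = (1,2,0)_5 → 1³ + 2³ + 0³ = 9  — 9 already appeared earlier.

9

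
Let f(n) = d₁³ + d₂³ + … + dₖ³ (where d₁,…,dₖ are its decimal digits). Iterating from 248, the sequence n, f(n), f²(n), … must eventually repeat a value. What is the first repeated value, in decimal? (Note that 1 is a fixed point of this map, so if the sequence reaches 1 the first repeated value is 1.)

248 → 584
584 → 701
701 → 344
344 → 155
155 → 251
251 → 134
134 → 92
92 → 737
737 → 713
713 → 371
371 → 371  — 371 already appeared earlier.

371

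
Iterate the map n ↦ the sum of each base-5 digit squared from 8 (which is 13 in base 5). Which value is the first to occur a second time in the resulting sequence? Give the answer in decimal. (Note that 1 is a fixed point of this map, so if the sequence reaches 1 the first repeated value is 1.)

8 = (1,3)_5 → 10
10 = (2,0)_5 → 4
4 = (4)_5 → 16
16 = (3,1)_5 → 10  — 10 already appeared earlier.

10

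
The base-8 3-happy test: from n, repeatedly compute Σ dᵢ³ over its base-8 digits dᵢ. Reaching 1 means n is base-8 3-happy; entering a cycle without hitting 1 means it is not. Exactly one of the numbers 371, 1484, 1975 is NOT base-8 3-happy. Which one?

371: 371 → 368 → 341 → 258 → 72 → 2 → 8 → 1  — reaches 1 (base-8 3-happy)
1484: 1484 → 416 → 280 → 91 → 55 → 559 → 469 → 476 → 434 → 440 → 559  — repeats 559 (not base-8 3-happy)
1975: 1975 → 802 → 137 → 10 → 9 → 2 → 8 → 1  — reaches 1 (base-8 3-happy)

1484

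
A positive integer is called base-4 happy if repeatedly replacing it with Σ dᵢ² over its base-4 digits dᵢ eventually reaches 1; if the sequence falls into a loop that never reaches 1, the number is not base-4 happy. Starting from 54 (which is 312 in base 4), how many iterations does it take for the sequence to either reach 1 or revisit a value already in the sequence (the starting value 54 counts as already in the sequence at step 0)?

6

54 = (3,1,2)_4 → 3² + 1² + 2² = 14
14 = (3,2)_4 → 3² + 2² = 13
13 = (3,1)_4 → 3² + 1² = 10
10 = (2,2)_4 → 2² + 2² = 8
8 = (2,0)_4 → 2² + 0² = 4
4 = (1,0)_4 → 1² + 0² = 1  — reached 1.
That took 6 steps.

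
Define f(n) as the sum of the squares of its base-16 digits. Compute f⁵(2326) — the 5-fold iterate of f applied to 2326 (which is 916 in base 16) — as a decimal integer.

169

2326 = (9,1,6)_16 → 9² + 1² + 6² = 118
118 = (7,6)_16 → 7² + 6² = 85
85 = (5,5)_16 → 5² + 5² = 50
50 = (3,2)_16 → 3² + 2² = 13
13 = (13)_16 → 13² = 169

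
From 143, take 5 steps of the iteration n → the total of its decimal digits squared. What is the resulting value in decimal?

58

143 → 26
26 → 40
40 → 16
16 → 37
37 → 58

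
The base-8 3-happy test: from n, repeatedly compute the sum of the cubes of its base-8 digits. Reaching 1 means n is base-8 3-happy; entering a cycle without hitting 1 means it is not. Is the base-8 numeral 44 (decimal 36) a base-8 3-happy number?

base-8 3-happy

36 = (4,4)_8 → 4³ + 4³ = 64 + 64 = 128
128 = (2,0,0)_8 → 2³ + 0³ + 0³ = 8 + 0 + 0 = 8
8 = (1,0)_8 → 1³ + 0³ = 1 + 0 = 1  — reached 1.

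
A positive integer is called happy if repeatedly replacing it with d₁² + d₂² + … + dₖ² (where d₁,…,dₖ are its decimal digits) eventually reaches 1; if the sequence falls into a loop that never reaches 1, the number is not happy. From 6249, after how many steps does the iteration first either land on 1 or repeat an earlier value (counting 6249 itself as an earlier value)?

12

6249 → 6² + 2² + 4² + 9² = 36 + 4 + 16 + 81 = 137
137 → 1² + 3² + 7² = 1 + 9 + 49 = 59
59 → 5² + 9² = 25 + 81 = 106
106 → 1² + 0² + 6² = 1 + 0 + 36 = 37
37 → 3² + 7² = 9 + 49 = 58
58 → 5² + 8² = 25 + 64 = 89
89 → 8² + 9² = 64 + 81 = 145
145 → 1² + 4² + 5² = 1 + 16 + 25 = 42
42 → 4² + 2² = 16 + 4 = 20
20 → 2² + 0² = 4 + 0 = 4
4 → 4² = 16
16 → 1² + 6² = 1 + 36 = 37  — 37 repeats.
That took 12 steps.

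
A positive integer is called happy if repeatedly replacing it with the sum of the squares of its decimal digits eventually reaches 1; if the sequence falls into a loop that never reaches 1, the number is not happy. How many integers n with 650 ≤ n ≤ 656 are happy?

650: 650 → 61 → 37 → 58 → 89 → 145 → 42 → 20 → 4 → 16 → 37  (repeats 37)
651: 651 → 62 → 40 → 16 → 37 → 58 → 89 → 145 → 42 → 20 → 4 → 16  (repeats 16)
652: 652 → 65 → 61 → 37 → 58 → 89 → 145 → 42 → 20 → 4 → 16 → 37  (repeats 37)
653: 653 → 70 → 49 → 97 → 130 → 10 → 1  (reaches 1)
654: 654 → 77 → 98 → 145 → 42 → 20 → 4 → 16 → 37 → 58 → 89 → 145  (repeats 145)
655: 655 → 86 → 100 → 1  (reaches 1)
656: 656 → 97 → 130 → 10 → 1  (reaches 1)
happy: 653, 655, 656

3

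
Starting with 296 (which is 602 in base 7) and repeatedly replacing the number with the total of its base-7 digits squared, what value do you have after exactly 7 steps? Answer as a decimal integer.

296 = (6,0,2)_7 → 6² + 0² + 2² = 36 + 0 + 4 = 40
40 = (5,5)_7 → 5² + 5² = 25 + 25 = 50
50 = (1,0,1)_7 → 1² + 0² + 1² = 1 + 0 + 1 = 2
2 = (2)_7 → 2² = 4
4 = (4)_7 → 4² = 16
16 = (2,2)_7 → 2² + 2² = 4 + 4 = 8
8 = (1,1)_7 → 1² + 1² = 1 + 1 = 2

2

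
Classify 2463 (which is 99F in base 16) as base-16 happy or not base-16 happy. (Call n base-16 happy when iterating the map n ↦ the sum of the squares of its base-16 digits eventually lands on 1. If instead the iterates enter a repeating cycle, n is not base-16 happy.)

base-16 happy

2463 = (9,9,15)_16 → 9² + 9² + 15² = 387
387 = (1,8,3)_16 → 1² + 8² + 3² = 74
74 = (4,10)_16 → 4² + 10² = 116
116 = (7,4)_16 → 7² + 4² = 65
65 = (4,1)_16 → 4² + 1² = 17
17 = (1,1)_16 → 1² + 1² = 2
2 = (2)_16 → 2² = 4
4 = (4)_16 → 4² = 16
16 = (1,0)_16 → 1² + 0² = 1  — reached 1.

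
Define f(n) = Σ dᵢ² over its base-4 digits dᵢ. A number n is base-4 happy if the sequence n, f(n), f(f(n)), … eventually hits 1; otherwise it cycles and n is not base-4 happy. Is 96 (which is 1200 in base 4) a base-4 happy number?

96 = (1,2,0,0)_4 → 5
5 = (1,1)_4 → 2
2 = (2)_4 → 4
4 = (1,0)_4 → 1  — reached 1.

base-4 happy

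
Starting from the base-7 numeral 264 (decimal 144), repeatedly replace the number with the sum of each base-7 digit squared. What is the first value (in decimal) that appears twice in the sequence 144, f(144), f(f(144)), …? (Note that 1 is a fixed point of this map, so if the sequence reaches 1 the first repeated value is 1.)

2

144 = (2,6,4)_7 → 2² + 6² + 4² = 4 + 36 + 16 = 56
56 = (1,1,0)_7 → 1² + 1² + 0² = 1 + 1 + 0 = 2
2 = (2)_7 → 2² = 4
4 = (4)_7 → 4² = 16
16 = (2,2)_7 → 2² + 2² = 4 + 4 = 8
8 = (1,1)_7 → 1² + 1² = 1 + 1 = 2  — 2 already appeared earlier.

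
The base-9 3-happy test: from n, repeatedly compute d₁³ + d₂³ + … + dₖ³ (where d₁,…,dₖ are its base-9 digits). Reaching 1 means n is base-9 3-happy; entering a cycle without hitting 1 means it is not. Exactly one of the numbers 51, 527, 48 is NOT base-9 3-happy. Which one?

48

51: 51 → 341 → 577 → 345 → 99 → 9 → 1  — reaches 1 (base-9 3-happy)
527: 527 → 405 → 125 → 577 → 345 → 99 → 9 → 1  — reaches 1 (base-9 3-happy)
48: 48 → 152 → 856 → 128 → 134 → 638 → 1198 → 470 → 476 → 980 → 540 → 432 → 152  — repeats 152 (not base-9 3-happy)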